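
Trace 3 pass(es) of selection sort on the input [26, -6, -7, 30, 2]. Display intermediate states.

Pass 1: Select minimum -7 at index 2, swap -> [-7, -6, 26, 30, 2]
Pass 2: Select minimum -6 at index 1, swap -> [-7, -6, 26, 30, 2]
Pass 3: Select minimum 2 at index 4, swap -> [-7, -6, 2, 30, 26]


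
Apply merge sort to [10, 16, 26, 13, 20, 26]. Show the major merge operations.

Divide and conquer:
  Merge [16] + [26] -> [16, 26]
  Merge [10] + [16, 26] -> [10, 16, 26]
  Merge [20] + [26] -> [20, 26]
  Merge [13] + [20, 26] -> [13, 20, 26]
  Merge [10, 16, 26] + [13, 20, 26] -> [10, 13, 16, 20, 26, 26]


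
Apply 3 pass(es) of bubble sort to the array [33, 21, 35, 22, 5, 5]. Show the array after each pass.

After pass 1: [21, 33, 22, 5, 5, 35] (4 swaps)
After pass 2: [21, 22, 5, 5, 33, 35] (3 swaps)
After pass 3: [21, 5, 5, 22, 33, 35] (2 swaps)
Total swaps: 9


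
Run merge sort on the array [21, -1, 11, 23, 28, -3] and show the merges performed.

Divide and conquer:
  Merge [-1] + [11] -> [-1, 11]
  Merge [21] + [-1, 11] -> [-1, 11, 21]
  Merge [28] + [-3] -> [-3, 28]
  Merge [23] + [-3, 28] -> [-3, 23, 28]
  Merge [-1, 11, 21] + [-3, 23, 28] -> [-3, -1, 11, 21, 23, 28]


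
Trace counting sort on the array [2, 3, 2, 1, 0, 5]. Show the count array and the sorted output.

Count array: [1, 1, 2, 1, 0, 1]
(count[i] = number of elements equal to i)
Cumulative count: [1, 2, 4, 5, 5, 6]
Sorted: [0, 1, 2, 2, 3, 5]


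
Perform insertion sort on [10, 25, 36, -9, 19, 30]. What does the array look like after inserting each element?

First element 10 is already 'sorted'
Insert 25: shifted 0 elements -> [10, 25, 36, -9, 19, 30]
Insert 36: shifted 0 elements -> [10, 25, 36, -9, 19, 30]
Insert -9: shifted 3 elements -> [-9, 10, 25, 36, 19, 30]
Insert 19: shifted 2 elements -> [-9, 10, 19, 25, 36, 30]
Insert 30: shifted 1 elements -> [-9, 10, 19, 25, 30, 36]


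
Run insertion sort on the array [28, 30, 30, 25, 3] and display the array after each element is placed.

First element 28 is already 'sorted'
Insert 30: shifted 0 elements -> [28, 30, 30, 25, 3]
Insert 30: shifted 0 elements -> [28, 30, 30, 25, 3]
Insert 25: shifted 3 elements -> [25, 28, 30, 30, 3]
Insert 3: shifted 4 elements -> [3, 25, 28, 30, 30]


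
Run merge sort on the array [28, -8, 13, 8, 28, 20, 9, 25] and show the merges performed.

Divide and conquer:
  Merge [28] + [-8] -> [-8, 28]
  Merge [13] + [8] -> [8, 13]
  Merge [-8, 28] + [8, 13] -> [-8, 8, 13, 28]
  Merge [28] + [20] -> [20, 28]
  Merge [9] + [25] -> [9, 25]
  Merge [20, 28] + [9, 25] -> [9, 20, 25, 28]
  Merge [-8, 8, 13, 28] + [9, 20, 25, 28] -> [-8, 8, 9, 13, 20, 25, 28, 28]


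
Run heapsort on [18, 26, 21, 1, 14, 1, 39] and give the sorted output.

Build heap: [39, 26, 21, 1, 14, 1, 18]
Extract 39: [26, 18, 21, 1, 14, 1, 39]
Extract 26: [21, 18, 1, 1, 14, 26, 39]
Extract 21: [18, 14, 1, 1, 21, 26, 39]
Extract 18: [14, 1, 1, 18, 21, 26, 39]
Extract 14: [1, 1, 14, 18, 21, 26, 39]
Extract 1: [1, 1, 14, 18, 21, 26, 39]


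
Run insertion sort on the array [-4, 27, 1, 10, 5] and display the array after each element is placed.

First element -4 is already 'sorted'
Insert 27: shifted 0 elements -> [-4, 27, 1, 10, 5]
Insert 1: shifted 1 elements -> [-4, 1, 27, 10, 5]
Insert 10: shifted 1 elements -> [-4, 1, 10, 27, 5]
Insert 5: shifted 2 elements -> [-4, 1, 5, 10, 27]


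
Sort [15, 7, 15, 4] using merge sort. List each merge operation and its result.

Divide and conquer:
  Merge [15] + [7] -> [7, 15]
  Merge [15] + [4] -> [4, 15]
  Merge [7, 15] + [4, 15] -> [4, 7, 15, 15]


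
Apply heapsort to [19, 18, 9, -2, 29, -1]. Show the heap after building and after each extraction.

Build heap: [29, 19, 9, -2, 18, -1]
Extract 29: [19, 18, 9, -2, -1, 29]
Extract 19: [18, -1, 9, -2, 19, 29]
Extract 18: [9, -1, -2, 18, 19, 29]
Extract 9: [-1, -2, 9, 18, 19, 29]
Extract -1: [-2, -1, 9, 18, 19, 29]


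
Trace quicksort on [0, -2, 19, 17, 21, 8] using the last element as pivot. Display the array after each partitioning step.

Partition 1: pivot=8 at index 2 -> [0, -2, 8, 17, 21, 19]
Partition 2: pivot=-2 at index 0 -> [-2, 0, 8, 17, 21, 19]
Partition 3: pivot=19 at index 4 -> [-2, 0, 8, 17, 19, 21]


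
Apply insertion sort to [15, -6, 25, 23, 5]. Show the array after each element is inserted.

First element 15 is already 'sorted'
Insert -6: shifted 1 elements -> [-6, 15, 25, 23, 5]
Insert 25: shifted 0 elements -> [-6, 15, 25, 23, 5]
Insert 23: shifted 1 elements -> [-6, 15, 23, 25, 5]
Insert 5: shifted 3 elements -> [-6, 5, 15, 23, 25]


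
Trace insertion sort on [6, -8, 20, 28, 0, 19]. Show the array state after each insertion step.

First element 6 is already 'sorted'
Insert -8: shifted 1 elements -> [-8, 6, 20, 28, 0, 19]
Insert 20: shifted 0 elements -> [-8, 6, 20, 28, 0, 19]
Insert 28: shifted 0 elements -> [-8, 6, 20, 28, 0, 19]
Insert 0: shifted 3 elements -> [-8, 0, 6, 20, 28, 19]
Insert 19: shifted 2 elements -> [-8, 0, 6, 19, 20, 28]


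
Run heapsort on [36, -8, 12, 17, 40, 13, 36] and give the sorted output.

Build heap: [40, 36, 36, 17, -8, 13, 12]
Extract 40: [36, 17, 36, 12, -8, 13, 40]
Extract 36: [36, 17, 13, 12, -8, 36, 40]
Extract 36: [17, 12, 13, -8, 36, 36, 40]
Extract 17: [13, 12, -8, 17, 36, 36, 40]
Extract 13: [12, -8, 13, 17, 36, 36, 40]
Extract 12: [-8, 12, 13, 17, 36, 36, 40]


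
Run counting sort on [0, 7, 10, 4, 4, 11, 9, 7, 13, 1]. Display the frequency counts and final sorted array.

Count array: [1, 1, 0, 0, 2, 0, 0, 2, 0, 1, 1, 1, 0, 1]
(count[i] = number of elements equal to i)
Cumulative count: [1, 2, 2, 2, 4, 4, 4, 6, 6, 7, 8, 9, 9, 10]
Sorted: [0, 1, 4, 4, 7, 7, 9, 10, 11, 13]


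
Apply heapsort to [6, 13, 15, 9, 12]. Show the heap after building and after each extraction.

Build heap: [15, 13, 6, 9, 12]
Extract 15: [13, 12, 6, 9, 15]
Extract 13: [12, 9, 6, 13, 15]
Extract 12: [9, 6, 12, 13, 15]
Extract 9: [6, 9, 12, 13, 15]


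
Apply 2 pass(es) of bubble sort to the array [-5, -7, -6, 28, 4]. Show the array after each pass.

After pass 1: [-7, -6, -5, 4, 28] (3 swaps)
After pass 2: [-7, -6, -5, 4, 28] (0 swaps)
Total swaps: 3


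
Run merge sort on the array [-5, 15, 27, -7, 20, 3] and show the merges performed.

Divide and conquer:
  Merge [15] + [27] -> [15, 27]
  Merge [-5] + [15, 27] -> [-5, 15, 27]
  Merge [20] + [3] -> [3, 20]
  Merge [-7] + [3, 20] -> [-7, 3, 20]
  Merge [-5, 15, 27] + [-7, 3, 20] -> [-7, -5, 3, 15, 20, 27]


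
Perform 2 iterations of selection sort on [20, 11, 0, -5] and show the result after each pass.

Pass 1: Select minimum -5 at index 3, swap -> [-5, 11, 0, 20]
Pass 2: Select minimum 0 at index 2, swap -> [-5, 0, 11, 20]


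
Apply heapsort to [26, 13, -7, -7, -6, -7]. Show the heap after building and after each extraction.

Build heap: [26, 13, -7, -7, -6, -7]
Extract 26: [13, -6, -7, -7, -7, 26]
Extract 13: [-6, -7, -7, -7, 13, 26]
Extract -6: [-7, -7, -7, -6, 13, 26]
Extract -7: [-7, -7, -7, -6, 13, 26]
Extract -7: [-7, -7, -7, -6, 13, 26]


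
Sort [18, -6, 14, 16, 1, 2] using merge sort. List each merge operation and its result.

Divide and conquer:
  Merge [-6] + [14] -> [-6, 14]
  Merge [18] + [-6, 14] -> [-6, 14, 18]
  Merge [1] + [2] -> [1, 2]
  Merge [16] + [1, 2] -> [1, 2, 16]
  Merge [-6, 14, 18] + [1, 2, 16] -> [-6, 1, 2, 14, 16, 18]


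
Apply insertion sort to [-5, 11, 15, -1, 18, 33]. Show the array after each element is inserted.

First element -5 is already 'sorted'
Insert 11: shifted 0 elements -> [-5, 11, 15, -1, 18, 33]
Insert 15: shifted 0 elements -> [-5, 11, 15, -1, 18, 33]
Insert -1: shifted 2 elements -> [-5, -1, 11, 15, 18, 33]
Insert 18: shifted 0 elements -> [-5, -1, 11, 15, 18, 33]
Insert 33: shifted 0 elements -> [-5, -1, 11, 15, 18, 33]


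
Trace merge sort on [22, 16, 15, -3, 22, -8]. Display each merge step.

Divide and conquer:
  Merge [16] + [15] -> [15, 16]
  Merge [22] + [15, 16] -> [15, 16, 22]
  Merge [22] + [-8] -> [-8, 22]
  Merge [-3] + [-8, 22] -> [-8, -3, 22]
  Merge [15, 16, 22] + [-8, -3, 22] -> [-8, -3, 15, 16, 22, 22]


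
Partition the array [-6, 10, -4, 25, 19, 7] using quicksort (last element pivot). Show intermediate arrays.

Partition 1: pivot=7 at index 2 -> [-6, -4, 7, 25, 19, 10]
Partition 2: pivot=-4 at index 1 -> [-6, -4, 7, 25, 19, 10]
Partition 3: pivot=10 at index 3 -> [-6, -4, 7, 10, 19, 25]
Partition 4: pivot=25 at index 5 -> [-6, -4, 7, 10, 19, 25]


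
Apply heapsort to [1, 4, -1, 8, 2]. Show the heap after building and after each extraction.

Build heap: [8, 4, -1, 1, 2]
Extract 8: [4, 2, -1, 1, 8]
Extract 4: [2, 1, -1, 4, 8]
Extract 2: [1, -1, 2, 4, 8]
Extract 1: [-1, 1, 2, 4, 8]


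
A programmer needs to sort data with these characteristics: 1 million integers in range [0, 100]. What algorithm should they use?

Best choice: Counting sort
Reason: O(n + k) where k=100 is small; linear time beats O(n log n)


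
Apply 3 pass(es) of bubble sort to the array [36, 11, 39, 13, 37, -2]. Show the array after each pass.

After pass 1: [11, 36, 13, 37, -2, 39] (4 swaps)
After pass 2: [11, 13, 36, -2, 37, 39] (2 swaps)
After pass 3: [11, 13, -2, 36, 37, 39] (1 swaps)
Total swaps: 7


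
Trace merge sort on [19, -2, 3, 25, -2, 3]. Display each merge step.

Divide and conquer:
  Merge [-2] + [3] -> [-2, 3]
  Merge [19] + [-2, 3] -> [-2, 3, 19]
  Merge [-2] + [3] -> [-2, 3]
  Merge [25] + [-2, 3] -> [-2, 3, 25]
  Merge [-2, 3, 19] + [-2, 3, 25] -> [-2, -2, 3, 3, 19, 25]


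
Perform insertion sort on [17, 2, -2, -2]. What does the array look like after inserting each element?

First element 17 is already 'sorted'
Insert 2: shifted 1 elements -> [2, 17, -2, -2]
Insert -2: shifted 2 elements -> [-2, 2, 17, -2]
Insert -2: shifted 2 elements -> [-2, -2, 2, 17]


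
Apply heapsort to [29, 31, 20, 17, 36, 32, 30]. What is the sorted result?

Build heap: [36, 31, 32, 17, 29, 20, 30]
Extract 36: [32, 31, 30, 17, 29, 20, 36]
Extract 32: [31, 29, 30, 17, 20, 32, 36]
Extract 31: [30, 29, 20, 17, 31, 32, 36]
Extract 30: [29, 17, 20, 30, 31, 32, 36]
Extract 29: [20, 17, 29, 30, 31, 32, 36]
Extract 20: [17, 20, 29, 30, 31, 32, 36]


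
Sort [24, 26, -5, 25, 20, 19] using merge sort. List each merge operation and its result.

Divide and conquer:
  Merge [26] + [-5] -> [-5, 26]
  Merge [24] + [-5, 26] -> [-5, 24, 26]
  Merge [20] + [19] -> [19, 20]
  Merge [25] + [19, 20] -> [19, 20, 25]
  Merge [-5, 24, 26] + [19, 20, 25] -> [-5, 19, 20, 24, 25, 26]


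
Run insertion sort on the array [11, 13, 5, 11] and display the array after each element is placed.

First element 11 is already 'sorted'
Insert 13: shifted 0 elements -> [11, 13, 5, 11]
Insert 5: shifted 2 elements -> [5, 11, 13, 11]
Insert 11: shifted 1 elements -> [5, 11, 11, 13]


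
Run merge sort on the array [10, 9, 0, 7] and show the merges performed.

Divide and conquer:
  Merge [10] + [9] -> [9, 10]
  Merge [0] + [7] -> [0, 7]
  Merge [9, 10] + [0, 7] -> [0, 7, 9, 10]


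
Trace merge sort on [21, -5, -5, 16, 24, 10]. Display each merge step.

Divide and conquer:
  Merge [-5] + [-5] -> [-5, -5]
  Merge [21] + [-5, -5] -> [-5, -5, 21]
  Merge [24] + [10] -> [10, 24]
  Merge [16] + [10, 24] -> [10, 16, 24]
  Merge [-5, -5, 21] + [10, 16, 24] -> [-5, -5, 10, 16, 21, 24]


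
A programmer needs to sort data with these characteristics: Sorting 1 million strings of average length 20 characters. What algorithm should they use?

Best choice: MSD radix sort or Mergesort
Reason: MSD radix sort is a non-comparison sort that buckets the strings by successive character positions, running in time proportional to the total number of characters examined rather than O(n log n) string comparisons; mergesort is a stable O(n log n)-comparison alternative that works for arbitrary variable-length keys


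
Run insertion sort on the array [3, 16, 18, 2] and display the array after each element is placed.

First element 3 is already 'sorted'
Insert 16: shifted 0 elements -> [3, 16, 18, 2]
Insert 18: shifted 0 elements -> [3, 16, 18, 2]
Insert 2: shifted 3 elements -> [2, 3, 16, 18]


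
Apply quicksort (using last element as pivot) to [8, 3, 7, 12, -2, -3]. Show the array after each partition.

Partition 1: pivot=-3 at index 0 -> [-3, 3, 7, 12, -2, 8]
Partition 2: pivot=8 at index 4 -> [-3, 3, 7, -2, 8, 12]
Partition 3: pivot=-2 at index 1 -> [-3, -2, 7, 3, 8, 12]
Partition 4: pivot=3 at index 2 -> [-3, -2, 3, 7, 8, 12]


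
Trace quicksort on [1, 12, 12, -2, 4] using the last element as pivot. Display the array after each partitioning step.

Partition 1: pivot=4 at index 2 -> [1, -2, 4, 12, 12]
Partition 2: pivot=-2 at index 0 -> [-2, 1, 4, 12, 12]
Partition 3: pivot=12 at index 4 -> [-2, 1, 4, 12, 12]


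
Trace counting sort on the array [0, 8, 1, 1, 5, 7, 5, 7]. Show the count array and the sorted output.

Count array: [1, 2, 0, 0, 0, 2, 0, 2, 1]
(count[i] = number of elements equal to i)
Cumulative count: [1, 3, 3, 3, 3, 5, 5, 7, 8]
Sorted: [0, 1, 1, 5, 5, 7, 7, 8]


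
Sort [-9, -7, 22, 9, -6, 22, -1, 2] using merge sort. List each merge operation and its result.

Divide and conquer:
  Merge [-9] + [-7] -> [-9, -7]
  Merge [22] + [9] -> [9, 22]
  Merge [-9, -7] + [9, 22] -> [-9, -7, 9, 22]
  Merge [-6] + [22] -> [-6, 22]
  Merge [-1] + [2] -> [-1, 2]
  Merge [-6, 22] + [-1, 2] -> [-6, -1, 2, 22]
  Merge [-9, -7, 9, 22] + [-6, -1, 2, 22] -> [-9, -7, -6, -1, 2, 9, 22, 22]


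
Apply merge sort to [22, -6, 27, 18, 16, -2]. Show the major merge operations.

Divide and conquer:
  Merge [-6] + [27] -> [-6, 27]
  Merge [22] + [-6, 27] -> [-6, 22, 27]
  Merge [16] + [-2] -> [-2, 16]
  Merge [18] + [-2, 16] -> [-2, 16, 18]
  Merge [-6, 22, 27] + [-2, 16, 18] -> [-6, -2, 16, 18, 22, 27]


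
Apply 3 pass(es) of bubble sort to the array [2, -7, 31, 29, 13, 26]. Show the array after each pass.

After pass 1: [-7, 2, 29, 13, 26, 31] (4 swaps)
After pass 2: [-7, 2, 13, 26, 29, 31] (2 swaps)
After pass 3: [-7, 2, 13, 26, 29, 31] (0 swaps)
Total swaps: 6


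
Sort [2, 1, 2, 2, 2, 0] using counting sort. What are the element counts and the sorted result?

Count array: [1, 1, 4]
(count[i] = number of elements equal to i)
Cumulative count: [1, 2, 6]
Sorted: [0, 1, 2, 2, 2, 2]


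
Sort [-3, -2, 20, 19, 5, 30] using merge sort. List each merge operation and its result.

Divide and conquer:
  Merge [-2] + [20] -> [-2, 20]
  Merge [-3] + [-2, 20] -> [-3, -2, 20]
  Merge [5] + [30] -> [5, 30]
  Merge [19] + [5, 30] -> [5, 19, 30]
  Merge [-3, -2, 20] + [5, 19, 30] -> [-3, -2, 5, 19, 20, 30]


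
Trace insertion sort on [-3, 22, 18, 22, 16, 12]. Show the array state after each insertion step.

First element -3 is already 'sorted'
Insert 22: shifted 0 elements -> [-3, 22, 18, 22, 16, 12]
Insert 18: shifted 1 elements -> [-3, 18, 22, 22, 16, 12]
Insert 22: shifted 0 elements -> [-3, 18, 22, 22, 16, 12]
Insert 16: shifted 3 elements -> [-3, 16, 18, 22, 22, 12]
Insert 12: shifted 4 elements -> [-3, 12, 16, 18, 22, 22]


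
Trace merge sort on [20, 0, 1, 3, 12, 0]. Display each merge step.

Divide and conquer:
  Merge [0] + [1] -> [0, 1]
  Merge [20] + [0, 1] -> [0, 1, 20]
  Merge [12] + [0] -> [0, 12]
  Merge [3] + [0, 12] -> [0, 3, 12]
  Merge [0, 1, 20] + [0, 3, 12] -> [0, 0, 1, 3, 12, 20]


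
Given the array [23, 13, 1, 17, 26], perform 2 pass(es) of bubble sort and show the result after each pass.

After pass 1: [13, 1, 17, 23, 26] (3 swaps)
After pass 2: [1, 13, 17, 23, 26] (1 swaps)
Total swaps: 4


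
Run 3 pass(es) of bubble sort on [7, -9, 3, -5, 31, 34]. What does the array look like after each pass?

After pass 1: [-9, 3, -5, 7, 31, 34] (3 swaps)
After pass 2: [-9, -5, 3, 7, 31, 34] (1 swaps)
After pass 3: [-9, -5, 3, 7, 31, 34] (0 swaps)
Total swaps: 4


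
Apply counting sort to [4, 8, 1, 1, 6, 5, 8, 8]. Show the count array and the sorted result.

Count array: [0, 2, 0, 0, 1, 1, 1, 0, 3]
(count[i] = number of elements equal to i)
Cumulative count: [0, 2, 2, 2, 3, 4, 5, 5, 8]
Sorted: [1, 1, 4, 5, 6, 8, 8, 8]


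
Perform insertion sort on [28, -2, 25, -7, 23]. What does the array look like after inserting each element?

First element 28 is already 'sorted'
Insert -2: shifted 1 elements -> [-2, 28, 25, -7, 23]
Insert 25: shifted 1 elements -> [-2, 25, 28, -7, 23]
Insert -7: shifted 3 elements -> [-7, -2, 25, 28, 23]
Insert 23: shifted 2 elements -> [-7, -2, 23, 25, 28]


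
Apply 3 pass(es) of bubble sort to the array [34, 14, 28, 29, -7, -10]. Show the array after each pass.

After pass 1: [14, 28, 29, -7, -10, 34] (5 swaps)
After pass 2: [14, 28, -7, -10, 29, 34] (2 swaps)
After pass 3: [14, -7, -10, 28, 29, 34] (2 swaps)
Total swaps: 9


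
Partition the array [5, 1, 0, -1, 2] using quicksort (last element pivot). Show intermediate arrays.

Partition 1: pivot=2 at index 3 -> [1, 0, -1, 2, 5]
Partition 2: pivot=-1 at index 0 -> [-1, 0, 1, 2, 5]
Partition 3: pivot=1 at index 2 -> [-1, 0, 1, 2, 5]


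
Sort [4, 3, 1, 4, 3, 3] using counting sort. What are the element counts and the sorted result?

Count array: [0, 1, 0, 3, 2]
(count[i] = number of elements equal to i)
Cumulative count: [0, 1, 1, 4, 6]
Sorted: [1, 3, 3, 3, 4, 4]


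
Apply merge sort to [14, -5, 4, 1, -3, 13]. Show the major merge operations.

Divide and conquer:
  Merge [-5] + [4] -> [-5, 4]
  Merge [14] + [-5, 4] -> [-5, 4, 14]
  Merge [-3] + [13] -> [-3, 13]
  Merge [1] + [-3, 13] -> [-3, 1, 13]
  Merge [-5, 4, 14] + [-3, 1, 13] -> [-5, -3, 1, 4, 13, 14]


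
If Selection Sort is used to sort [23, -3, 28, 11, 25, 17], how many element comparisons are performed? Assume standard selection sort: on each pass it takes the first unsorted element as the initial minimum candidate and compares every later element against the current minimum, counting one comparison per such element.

Pass 1: scan indices 1..5 for the minimum = 5 comparison(s); min is -3, place at index 0 -> [-3, 23, 28, 11, 25, 17]
Pass 2: scan indices 2..5 for the minimum = 4 comparison(s); min is 11, place at index 1 -> [-3, 11, 28, 23, 25, 17]
Pass 3: scan indices 3..5 for the minimum = 3 comparison(s); min is 17, place at index 2 -> [-3, 11, 17, 23, 25, 28]
Pass 4: scan indices 4..5 for the minimum = 2 comparison(s); min is 23, place at index 3 -> [-3, 11, 17, 23, 25, 28]
Pass 5: scan indices 5..5 for the minimum = 1 comparison(s); min is 25, place at index 4 -> [-3, 11, 17, 23, 25, 28]
Selection sort always scans the whole unsorted suffix, so the count is (n-1) + (n-2) + ... + 1 = n(n-1)/2 = 6*5/2 = 15 regardless of the input order.
Total comparisons: 5 + 4 + 3 + 2 + 1 = 15


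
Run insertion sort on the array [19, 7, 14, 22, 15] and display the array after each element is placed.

First element 19 is already 'sorted'
Insert 7: shifted 1 elements -> [7, 19, 14, 22, 15]
Insert 14: shifted 1 elements -> [7, 14, 19, 22, 15]
Insert 22: shifted 0 elements -> [7, 14, 19, 22, 15]
Insert 15: shifted 2 elements -> [7, 14, 15, 19, 22]


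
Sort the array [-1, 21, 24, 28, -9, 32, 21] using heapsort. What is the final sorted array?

Build heap: [32, 28, 24, 21, -9, -1, 21]
Extract 32: [28, 21, 24, 21, -9, -1, 32]
Extract 28: [24, 21, -1, 21, -9, 28, 32]
Extract 24: [21, 21, -1, -9, 24, 28, 32]
Extract 21: [21, -9, -1, 21, 24, 28, 32]
Extract 21: [-1, -9, 21, 21, 24, 28, 32]
Extract -1: [-9, -1, 21, 21, 24, 28, 32]


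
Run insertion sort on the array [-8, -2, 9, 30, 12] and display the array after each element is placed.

First element -8 is already 'sorted'
Insert -2: shifted 0 elements -> [-8, -2, 9, 30, 12]
Insert 9: shifted 0 elements -> [-8, -2, 9, 30, 12]
Insert 30: shifted 0 elements -> [-8, -2, 9, 30, 12]
Insert 12: shifted 1 elements -> [-8, -2, 9, 12, 30]


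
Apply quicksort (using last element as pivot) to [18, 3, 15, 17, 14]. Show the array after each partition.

Partition 1: pivot=14 at index 1 -> [3, 14, 15, 17, 18]
Partition 2: pivot=18 at index 4 -> [3, 14, 15, 17, 18]
Partition 3: pivot=17 at index 3 -> [3, 14, 15, 17, 18]


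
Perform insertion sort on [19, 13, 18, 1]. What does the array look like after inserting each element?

First element 19 is already 'sorted'
Insert 13: shifted 1 elements -> [13, 19, 18, 1]
Insert 18: shifted 1 elements -> [13, 18, 19, 1]
Insert 1: shifted 3 elements -> [1, 13, 18, 19]


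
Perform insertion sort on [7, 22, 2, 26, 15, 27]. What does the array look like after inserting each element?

First element 7 is already 'sorted'
Insert 22: shifted 0 elements -> [7, 22, 2, 26, 15, 27]
Insert 2: shifted 2 elements -> [2, 7, 22, 26, 15, 27]
Insert 26: shifted 0 elements -> [2, 7, 22, 26, 15, 27]
Insert 15: shifted 2 elements -> [2, 7, 15, 22, 26, 27]
Insert 27: shifted 0 elements -> [2, 7, 15, 22, 26, 27]


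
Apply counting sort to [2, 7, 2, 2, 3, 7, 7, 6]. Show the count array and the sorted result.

Count array: [0, 0, 3, 1, 0, 0, 1, 3]
(count[i] = number of elements equal to i)
Cumulative count: [0, 0, 3, 4, 4, 4, 5, 8]
Sorted: [2, 2, 2, 3, 6, 7, 7, 7]


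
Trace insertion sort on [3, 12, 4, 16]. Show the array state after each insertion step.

First element 3 is already 'sorted'
Insert 12: shifted 0 elements -> [3, 12, 4, 16]
Insert 4: shifted 1 elements -> [3, 4, 12, 16]
Insert 16: shifted 0 elements -> [3, 4, 12, 16]


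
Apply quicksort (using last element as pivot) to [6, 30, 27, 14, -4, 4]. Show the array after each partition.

Partition 1: pivot=4 at index 1 -> [-4, 4, 27, 14, 6, 30]
Partition 2: pivot=30 at index 5 -> [-4, 4, 27, 14, 6, 30]
Partition 3: pivot=6 at index 2 -> [-4, 4, 6, 14, 27, 30]
Partition 4: pivot=27 at index 4 -> [-4, 4, 6, 14, 27, 30]


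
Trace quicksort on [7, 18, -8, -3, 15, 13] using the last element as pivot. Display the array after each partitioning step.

Partition 1: pivot=13 at index 3 -> [7, -8, -3, 13, 15, 18]
Partition 2: pivot=-3 at index 1 -> [-8, -3, 7, 13, 15, 18]
Partition 3: pivot=18 at index 5 -> [-8, -3, 7, 13, 15, 18]


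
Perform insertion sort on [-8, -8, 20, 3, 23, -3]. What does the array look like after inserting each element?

First element -8 is already 'sorted'
Insert -8: shifted 0 elements -> [-8, -8, 20, 3, 23, -3]
Insert 20: shifted 0 elements -> [-8, -8, 20, 3, 23, -3]
Insert 3: shifted 1 elements -> [-8, -8, 3, 20, 23, -3]
Insert 23: shifted 0 elements -> [-8, -8, 3, 20, 23, -3]
Insert -3: shifted 3 elements -> [-8, -8, -3, 3, 20, 23]


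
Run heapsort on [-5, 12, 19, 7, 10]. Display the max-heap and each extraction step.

Build heap: [19, 12, -5, 7, 10]
Extract 19: [12, 10, -5, 7, 19]
Extract 12: [10, 7, -5, 12, 19]
Extract 10: [7, -5, 10, 12, 19]
Extract 7: [-5, 7, 10, 12, 19]


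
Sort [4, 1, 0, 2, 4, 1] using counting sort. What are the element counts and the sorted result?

Count array: [1, 2, 1, 0, 2]
(count[i] = number of elements equal to i)
Cumulative count: [1, 3, 4, 4, 6]
Sorted: [0, 1, 1, 2, 4, 4]


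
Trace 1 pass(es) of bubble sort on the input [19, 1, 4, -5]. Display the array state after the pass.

After pass 1: [1, 4, -5, 19] (3 swaps)
Total swaps: 3


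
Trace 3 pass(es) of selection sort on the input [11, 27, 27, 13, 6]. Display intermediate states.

Pass 1: Select minimum 6 at index 4, swap -> [6, 27, 27, 13, 11]
Pass 2: Select minimum 11 at index 4, swap -> [6, 11, 27, 13, 27]
Pass 3: Select minimum 13 at index 3, swap -> [6, 11, 13, 27, 27]


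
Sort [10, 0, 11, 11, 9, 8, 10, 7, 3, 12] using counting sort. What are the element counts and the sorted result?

Count array: [1, 0, 0, 1, 0, 0, 0, 1, 1, 1, 2, 2, 1]
(count[i] = number of elements equal to i)
Cumulative count: [1, 1, 1, 2, 2, 2, 2, 3, 4, 5, 7, 9, 10]
Sorted: [0, 3, 7, 8, 9, 10, 10, 11, 11, 12]


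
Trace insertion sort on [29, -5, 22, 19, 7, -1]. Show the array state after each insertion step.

First element 29 is already 'sorted'
Insert -5: shifted 1 elements -> [-5, 29, 22, 19, 7, -1]
Insert 22: shifted 1 elements -> [-5, 22, 29, 19, 7, -1]
Insert 19: shifted 2 elements -> [-5, 19, 22, 29, 7, -1]
Insert 7: shifted 3 elements -> [-5, 7, 19, 22, 29, -1]
Insert -1: shifted 4 elements -> [-5, -1, 7, 19, 22, 29]


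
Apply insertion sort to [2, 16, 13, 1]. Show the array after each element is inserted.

First element 2 is already 'sorted'
Insert 16: shifted 0 elements -> [2, 16, 13, 1]
Insert 13: shifted 1 elements -> [2, 13, 16, 1]
Insert 1: shifted 3 elements -> [1, 2, 13, 16]


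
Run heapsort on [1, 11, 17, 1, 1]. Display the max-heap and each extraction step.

Build heap: [17, 11, 1, 1, 1]
Extract 17: [11, 1, 1, 1, 17]
Extract 11: [1, 1, 1, 11, 17]
Extract 1: [1, 1, 1, 11, 17]
Extract 1: [1, 1, 1, 11, 17]


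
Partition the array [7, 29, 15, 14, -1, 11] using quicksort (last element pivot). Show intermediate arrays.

Partition 1: pivot=11 at index 2 -> [7, -1, 11, 14, 29, 15]
Partition 2: pivot=-1 at index 0 -> [-1, 7, 11, 14, 29, 15]
Partition 3: pivot=15 at index 4 -> [-1, 7, 11, 14, 15, 29]


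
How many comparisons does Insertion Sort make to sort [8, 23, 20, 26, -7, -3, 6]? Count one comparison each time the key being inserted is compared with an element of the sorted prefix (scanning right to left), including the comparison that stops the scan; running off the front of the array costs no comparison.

Insert 23: 8 <= 23 (stop) = 1 comparison(s) -> [8, 23, 20, 26, -7, -3, 6]
Insert 20: 23 > 20 (shift), 8 <= 20 (stop) = 2 comparison(s) -> [8, 20, 23, 26, -7, -3, 6]
Insert 26: 23 <= 26 (stop) = 1 comparison(s) -> [8, 20, 23, 26, -7, -3, 6]
Insert -7: 26 > -7 (shift), 23 > -7 (shift), 20 > -7 (shift), 8 > -7 (shift), reached front = 4 comparison(s) -> [-7, 8, 20, 23, 26, -3, 6]
Insert -3: 26 > -3 (shift), 23 > -3 (shift), 20 > -3 (shift), 8 > -3 (shift), -7 <= -3 (stop) = 5 comparison(s) -> [-7, -3, 8, 20, 23, 26, 6]
Insert 6: 26 > 6 (shift), 23 > 6 (shift), 20 > 6 (shift), 8 > 6 (shift), -3 <= 6 (stop) = 5 comparison(s) -> [-7, -3, 6, 8, 20, 23, 26]
Total comparisons: 1 + 2 + 1 + 4 + 5 + 5 = 18


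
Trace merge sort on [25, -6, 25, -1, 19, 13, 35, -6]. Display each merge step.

Divide and conquer:
  Merge [25] + [-6] -> [-6, 25]
  Merge [25] + [-1] -> [-1, 25]
  Merge [-6, 25] + [-1, 25] -> [-6, -1, 25, 25]
  Merge [19] + [13] -> [13, 19]
  Merge [35] + [-6] -> [-6, 35]
  Merge [13, 19] + [-6, 35] -> [-6, 13, 19, 35]
  Merge [-6, -1, 25, 25] + [-6, 13, 19, 35] -> [-6, -6, -1, 13, 19, 25, 25, 35]


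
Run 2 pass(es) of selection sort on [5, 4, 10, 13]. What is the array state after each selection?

Pass 1: Select minimum 4 at index 1, swap -> [4, 5, 10, 13]
Pass 2: Select minimum 5 at index 1, swap -> [4, 5, 10, 13]


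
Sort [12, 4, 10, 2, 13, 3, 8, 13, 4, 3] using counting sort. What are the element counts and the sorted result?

Count array: [0, 0, 1, 2, 2, 0, 0, 0, 1, 0, 1, 0, 1, 2]
(count[i] = number of elements equal to i)
Cumulative count: [0, 0, 1, 3, 5, 5, 5, 5, 6, 6, 7, 7, 8, 10]
Sorted: [2, 3, 3, 4, 4, 8, 10, 12, 13, 13]


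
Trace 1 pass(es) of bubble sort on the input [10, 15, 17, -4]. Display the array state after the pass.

After pass 1: [10, 15, -4, 17] (1 swaps)
Total swaps: 1


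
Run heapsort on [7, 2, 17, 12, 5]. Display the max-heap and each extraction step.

Build heap: [17, 12, 7, 2, 5]
Extract 17: [12, 5, 7, 2, 17]
Extract 12: [7, 5, 2, 12, 17]
Extract 7: [5, 2, 7, 12, 17]
Extract 5: [2, 5, 7, 12, 17]


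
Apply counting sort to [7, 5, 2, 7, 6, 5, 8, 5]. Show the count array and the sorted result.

Count array: [0, 0, 1, 0, 0, 3, 1, 2, 1]
(count[i] = number of elements equal to i)
Cumulative count: [0, 0, 1, 1, 1, 4, 5, 7, 8]
Sorted: [2, 5, 5, 5, 6, 7, 7, 8]


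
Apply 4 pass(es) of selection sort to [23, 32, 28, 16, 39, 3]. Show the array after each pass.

Pass 1: Select minimum 3 at index 5, swap -> [3, 32, 28, 16, 39, 23]
Pass 2: Select minimum 16 at index 3, swap -> [3, 16, 28, 32, 39, 23]
Pass 3: Select minimum 23 at index 5, swap -> [3, 16, 23, 32, 39, 28]
Pass 4: Select minimum 28 at index 5, swap -> [3, 16, 23, 28, 39, 32]


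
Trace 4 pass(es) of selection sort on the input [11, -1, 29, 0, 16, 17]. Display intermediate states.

Pass 1: Select minimum -1 at index 1, swap -> [-1, 11, 29, 0, 16, 17]
Pass 2: Select minimum 0 at index 3, swap -> [-1, 0, 29, 11, 16, 17]
Pass 3: Select minimum 11 at index 3, swap -> [-1, 0, 11, 29, 16, 17]
Pass 4: Select minimum 16 at index 4, swap -> [-1, 0, 11, 16, 29, 17]


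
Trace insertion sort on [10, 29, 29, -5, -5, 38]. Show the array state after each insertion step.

First element 10 is already 'sorted'
Insert 29: shifted 0 elements -> [10, 29, 29, -5, -5, 38]
Insert 29: shifted 0 elements -> [10, 29, 29, -5, -5, 38]
Insert -5: shifted 3 elements -> [-5, 10, 29, 29, -5, 38]
Insert -5: shifted 3 elements -> [-5, -5, 10, 29, 29, 38]
Insert 38: shifted 0 elements -> [-5, -5, 10, 29, 29, 38]


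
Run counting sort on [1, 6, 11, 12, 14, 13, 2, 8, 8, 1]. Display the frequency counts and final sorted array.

Count array: [0, 2, 1, 0, 0, 0, 1, 0, 2, 0, 0, 1, 1, 1, 1]
(count[i] = number of elements equal to i)
Cumulative count: [0, 2, 3, 3, 3, 3, 4, 4, 6, 6, 6, 7, 8, 9, 10]
Sorted: [1, 1, 2, 6, 8, 8, 11, 12, 13, 14]


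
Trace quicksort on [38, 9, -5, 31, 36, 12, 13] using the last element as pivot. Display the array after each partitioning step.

Partition 1: pivot=13 at index 3 -> [9, -5, 12, 13, 36, 38, 31]
Partition 2: pivot=12 at index 2 -> [9, -5, 12, 13, 36, 38, 31]
Partition 3: pivot=-5 at index 0 -> [-5, 9, 12, 13, 36, 38, 31]
Partition 4: pivot=31 at index 4 -> [-5, 9, 12, 13, 31, 38, 36]
Partition 5: pivot=36 at index 5 -> [-5, 9, 12, 13, 31, 36, 38]


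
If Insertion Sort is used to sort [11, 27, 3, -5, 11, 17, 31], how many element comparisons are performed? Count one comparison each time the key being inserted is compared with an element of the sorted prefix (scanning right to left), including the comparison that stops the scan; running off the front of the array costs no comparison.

Insert 27: 11 <= 27 (stop) = 1 comparison(s) -> [11, 27, 3, -5, 11, 17, 31]
Insert 3: 27 > 3 (shift), 11 > 3 (shift), reached front = 2 comparison(s) -> [3, 11, 27, -5, 11, 17, 31]
Insert -5: 27 > -5 (shift), 11 > -5 (shift), 3 > -5 (shift), reached front = 3 comparison(s) -> [-5, 3, 11, 27, 11, 17, 31]
Insert 11: 27 > 11 (shift), 11 <= 11 (stop) = 2 comparison(s) -> [-5, 3, 11, 11, 27, 17, 31]
Insert 17: 27 > 17 (shift), 11 <= 17 (stop) = 2 comparison(s) -> [-5, 3, 11, 11, 17, 27, 31]
Insert 31: 27 <= 31 (stop) = 1 comparison(s) -> [-5, 3, 11, 11, 17, 27, 31]
Total comparisons: 1 + 2 + 3 + 2 + 2 + 1 = 11


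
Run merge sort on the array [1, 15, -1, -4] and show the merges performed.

Divide and conquer:
  Merge [1] + [15] -> [1, 15]
  Merge [-1] + [-4] -> [-4, -1]
  Merge [1, 15] + [-4, -1] -> [-4, -1, 1, 15]


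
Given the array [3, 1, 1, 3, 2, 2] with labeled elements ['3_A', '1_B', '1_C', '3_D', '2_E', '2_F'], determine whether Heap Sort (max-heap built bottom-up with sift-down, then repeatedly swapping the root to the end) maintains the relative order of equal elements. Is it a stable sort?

Trace Heap Sort on the labeled array (the key is the number; the letter only tracks identity):
  Build max-heap: [3_A, 3_D, 2_F, 1_B, 2_E, 1_C]
  Swap root 3_A to index 5, re-heapify first 5 -> [3_D, 2_E, 2_F, 1_B, 1_C, 3_A]
  Swap root 3_D to index 4, re-heapify first 4 -> [2_E, 1_C, 2_F, 1_B, 3_D, 3_A]
  Swap root 2_E to index 3, re-heapify first 3 -> [2_F, 1_C, 1_B, 2_E, 3_D, 3_A]
  Swap root 2_F to index 2, re-heapify first 2 -> [1_B, 1_C, 2_F, 2_E, 3_D, 3_A]
  Swap root 1_B to index 1, re-heapify first 1 -> [1_C, 1_B, 2_F, 2_E, 3_D, 3_A]
Final order: [1_C, 1_B, 2_F, 2_E, 3_D, 3_A]
Equal keys:
  value 1: originally 1_B, 1_C; after sorting 1_C, 1_B -> order changed
  value 2: originally 2_E, 2_F; after sorting 2_F, 2_E -> order changed
  value 3: originally 3_A, 3_D; after sorting 3_D, 3_A -> order changed
Equal keys were reordered, so Heap Sort is not stable: heap construction and root-to-end swaps move elements without regard to the original order of equal keys. (One such input is enough; an unstable sort may happen to preserve order on other inputs, but it gives no guarantee.)
Answer: Not stable


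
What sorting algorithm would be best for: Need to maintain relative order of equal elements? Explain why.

Best choice: Merge sort or Insertion sort
Reason: Both are stable; quicksort and heapsort are not stable


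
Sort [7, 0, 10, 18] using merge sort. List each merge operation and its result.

Divide and conquer:
  Merge [7] + [0] -> [0, 7]
  Merge [10] + [18] -> [10, 18]
  Merge [0, 7] + [10, 18] -> [0, 7, 10, 18]


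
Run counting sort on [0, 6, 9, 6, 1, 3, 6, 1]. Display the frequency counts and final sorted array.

Count array: [1, 2, 0, 1, 0, 0, 3, 0, 0, 1]
(count[i] = number of elements equal to i)
Cumulative count: [1, 3, 3, 4, 4, 4, 7, 7, 7, 8]
Sorted: [0, 1, 1, 3, 6, 6, 6, 9]


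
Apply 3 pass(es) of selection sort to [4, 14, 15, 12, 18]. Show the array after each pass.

Pass 1: Select minimum 4 at index 0, swap -> [4, 14, 15, 12, 18]
Pass 2: Select minimum 12 at index 3, swap -> [4, 12, 15, 14, 18]
Pass 3: Select minimum 14 at index 3, swap -> [4, 12, 14, 15, 18]


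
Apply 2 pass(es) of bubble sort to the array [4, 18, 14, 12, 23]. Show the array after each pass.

After pass 1: [4, 14, 12, 18, 23] (2 swaps)
After pass 2: [4, 12, 14, 18, 23] (1 swaps)
Total swaps: 3


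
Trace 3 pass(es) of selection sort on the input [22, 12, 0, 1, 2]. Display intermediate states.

Pass 1: Select minimum 0 at index 2, swap -> [0, 12, 22, 1, 2]
Pass 2: Select minimum 1 at index 3, swap -> [0, 1, 22, 12, 2]
Pass 3: Select minimum 2 at index 4, swap -> [0, 1, 2, 12, 22]


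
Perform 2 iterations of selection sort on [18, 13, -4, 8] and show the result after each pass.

Pass 1: Select minimum -4 at index 2, swap -> [-4, 13, 18, 8]
Pass 2: Select minimum 8 at index 3, swap -> [-4, 8, 18, 13]


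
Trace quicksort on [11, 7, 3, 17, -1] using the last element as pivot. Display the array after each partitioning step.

Partition 1: pivot=-1 at index 0 -> [-1, 7, 3, 17, 11]
Partition 2: pivot=11 at index 3 -> [-1, 7, 3, 11, 17]
Partition 3: pivot=3 at index 1 -> [-1, 3, 7, 11, 17]


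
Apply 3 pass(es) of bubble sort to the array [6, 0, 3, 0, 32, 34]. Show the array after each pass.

After pass 1: [0, 3, 0, 6, 32, 34] (3 swaps)
After pass 2: [0, 0, 3, 6, 32, 34] (1 swaps)
After pass 3: [0, 0, 3, 6, 32, 34] (0 swaps)
Total swaps: 4


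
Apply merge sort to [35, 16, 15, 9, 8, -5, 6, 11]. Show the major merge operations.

Divide and conquer:
  Merge [35] + [16] -> [16, 35]
  Merge [15] + [9] -> [9, 15]
  Merge [16, 35] + [9, 15] -> [9, 15, 16, 35]
  Merge [8] + [-5] -> [-5, 8]
  Merge [6] + [11] -> [6, 11]
  Merge [-5, 8] + [6, 11] -> [-5, 6, 8, 11]
  Merge [9, 15, 16, 35] + [-5, 6, 8, 11] -> [-5, 6, 8, 9, 11, 15, 16, 35]


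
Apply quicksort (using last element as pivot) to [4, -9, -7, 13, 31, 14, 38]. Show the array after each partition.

Partition 1: pivot=38 at index 6 -> [4, -9, -7, 13, 31, 14, 38]
Partition 2: pivot=14 at index 4 -> [4, -9, -7, 13, 14, 31, 38]
Partition 3: pivot=13 at index 3 -> [4, -9, -7, 13, 14, 31, 38]
Partition 4: pivot=-7 at index 1 -> [-9, -7, 4, 13, 14, 31, 38]


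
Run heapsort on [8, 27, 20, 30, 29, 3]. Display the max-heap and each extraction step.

Build heap: [30, 29, 20, 27, 8, 3]
Extract 30: [29, 27, 20, 3, 8, 30]
Extract 29: [27, 8, 20, 3, 29, 30]
Extract 27: [20, 8, 3, 27, 29, 30]
Extract 20: [8, 3, 20, 27, 29, 30]
Extract 8: [3, 8, 20, 27, 29, 30]


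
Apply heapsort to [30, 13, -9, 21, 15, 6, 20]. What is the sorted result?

Build heap: [30, 21, 20, 13, 15, 6, -9]
Extract 30: [21, 15, 20, 13, -9, 6, 30]
Extract 21: [20, 15, 6, 13, -9, 21, 30]
Extract 20: [15, 13, 6, -9, 20, 21, 30]
Extract 15: [13, -9, 6, 15, 20, 21, 30]
Extract 13: [6, -9, 13, 15, 20, 21, 30]
Extract 6: [-9, 6, 13, 15, 20, 21, 30]


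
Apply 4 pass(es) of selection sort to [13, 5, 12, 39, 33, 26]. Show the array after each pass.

Pass 1: Select minimum 5 at index 1, swap -> [5, 13, 12, 39, 33, 26]
Pass 2: Select minimum 12 at index 2, swap -> [5, 12, 13, 39, 33, 26]
Pass 3: Select minimum 13 at index 2, swap -> [5, 12, 13, 39, 33, 26]
Pass 4: Select minimum 26 at index 5, swap -> [5, 12, 13, 26, 33, 39]


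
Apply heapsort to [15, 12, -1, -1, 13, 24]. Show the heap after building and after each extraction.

Build heap: [24, 13, 15, -1, 12, -1]
Extract 24: [15, 13, -1, -1, 12, 24]
Extract 15: [13, 12, -1, -1, 15, 24]
Extract 13: [12, -1, -1, 13, 15, 24]
Extract 12: [-1, -1, 12, 13, 15, 24]
Extract -1: [-1, -1, 12, 13, 15, 24]


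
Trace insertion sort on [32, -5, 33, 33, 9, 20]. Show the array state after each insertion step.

First element 32 is already 'sorted'
Insert -5: shifted 1 elements -> [-5, 32, 33, 33, 9, 20]
Insert 33: shifted 0 elements -> [-5, 32, 33, 33, 9, 20]
Insert 33: shifted 0 elements -> [-5, 32, 33, 33, 9, 20]
Insert 9: shifted 3 elements -> [-5, 9, 32, 33, 33, 20]
Insert 20: shifted 3 elements -> [-5, 9, 20, 32, 33, 33]


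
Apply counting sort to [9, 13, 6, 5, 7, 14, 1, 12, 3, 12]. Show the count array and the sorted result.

Count array: [0, 1, 0, 1, 0, 1, 1, 1, 0, 1, 0, 0, 2, 1, 1]
(count[i] = number of elements equal to i)
Cumulative count: [0, 1, 1, 2, 2, 3, 4, 5, 5, 6, 6, 6, 8, 9, 10]
Sorted: [1, 3, 5, 6, 7, 9, 12, 12, 13, 14]


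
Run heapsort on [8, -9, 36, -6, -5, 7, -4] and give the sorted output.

Build heap: [36, -5, 8, -6, -9, 7, -4]
Extract 36: [8, -5, 7, -6, -9, -4, 36]
Extract 8: [7, -5, -4, -6, -9, 8, 36]
Extract 7: [-4, -5, -9, -6, 7, 8, 36]
Extract -4: [-5, -6, -9, -4, 7, 8, 36]
Extract -5: [-6, -9, -5, -4, 7, 8, 36]
Extract -6: [-9, -6, -5, -4, 7, 8, 36]


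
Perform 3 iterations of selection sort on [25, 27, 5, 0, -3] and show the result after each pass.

Pass 1: Select minimum -3 at index 4, swap -> [-3, 27, 5, 0, 25]
Pass 2: Select minimum 0 at index 3, swap -> [-3, 0, 5, 27, 25]
Pass 3: Select minimum 5 at index 2, swap -> [-3, 0, 5, 27, 25]


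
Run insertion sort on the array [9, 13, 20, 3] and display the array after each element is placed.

First element 9 is already 'sorted'
Insert 13: shifted 0 elements -> [9, 13, 20, 3]
Insert 20: shifted 0 elements -> [9, 13, 20, 3]
Insert 3: shifted 3 elements -> [3, 9, 13, 20]


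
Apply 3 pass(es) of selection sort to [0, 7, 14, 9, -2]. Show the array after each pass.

Pass 1: Select minimum -2 at index 4, swap -> [-2, 7, 14, 9, 0]
Pass 2: Select minimum 0 at index 4, swap -> [-2, 0, 14, 9, 7]
Pass 3: Select minimum 7 at index 4, swap -> [-2, 0, 7, 9, 14]


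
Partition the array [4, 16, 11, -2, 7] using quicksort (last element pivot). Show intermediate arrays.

Partition 1: pivot=7 at index 2 -> [4, -2, 7, 16, 11]
Partition 2: pivot=-2 at index 0 -> [-2, 4, 7, 16, 11]
Partition 3: pivot=11 at index 3 -> [-2, 4, 7, 11, 16]


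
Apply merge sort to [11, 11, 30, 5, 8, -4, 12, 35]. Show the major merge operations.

Divide and conquer:
  Merge [11] + [11] -> [11, 11]
  Merge [30] + [5] -> [5, 30]
  Merge [11, 11] + [5, 30] -> [5, 11, 11, 30]
  Merge [8] + [-4] -> [-4, 8]
  Merge [12] + [35] -> [12, 35]
  Merge [-4, 8] + [12, 35] -> [-4, 8, 12, 35]
  Merge [5, 11, 11, 30] + [-4, 8, 12, 35] -> [-4, 5, 8, 11, 11, 12, 30, 35]


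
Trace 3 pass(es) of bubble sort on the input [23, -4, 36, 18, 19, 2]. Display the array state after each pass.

After pass 1: [-4, 23, 18, 19, 2, 36] (4 swaps)
After pass 2: [-4, 18, 19, 2, 23, 36] (3 swaps)
After pass 3: [-4, 18, 2, 19, 23, 36] (1 swaps)
Total swaps: 8


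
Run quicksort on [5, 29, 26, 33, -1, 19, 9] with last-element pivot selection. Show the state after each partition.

Partition 1: pivot=9 at index 2 -> [5, -1, 9, 33, 29, 19, 26]
Partition 2: pivot=-1 at index 0 -> [-1, 5, 9, 33, 29, 19, 26]
Partition 3: pivot=26 at index 4 -> [-1, 5, 9, 19, 26, 33, 29]
Partition 4: pivot=29 at index 5 -> [-1, 5, 9, 19, 26, 29, 33]
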